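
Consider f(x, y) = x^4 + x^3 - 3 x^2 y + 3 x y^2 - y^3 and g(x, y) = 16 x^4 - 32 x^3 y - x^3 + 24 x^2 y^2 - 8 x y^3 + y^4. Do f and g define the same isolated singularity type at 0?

Yes.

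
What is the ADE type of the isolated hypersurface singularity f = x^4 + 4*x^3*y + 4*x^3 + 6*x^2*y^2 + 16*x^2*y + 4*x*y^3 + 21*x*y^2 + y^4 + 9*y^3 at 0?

The Hessian of f at 0 is [[0, 0], [0, 0]] with rank 0, so corank 2. A Groebner basis of the Jacobian ideal J(f) in C{x,y} is {x*y^2 + 6*x*y + 9*y^2, -4*x*y + y^3 - 6*y^2, x^2 + 5*x*y/2 + 3*y^2/2}; counting standard monomials gives mu = 5. Corank 2; j^3 = (x + y)*(2*x + 3*y)^2 has shape L^2 M (L != M), so D-series; mu = 5 gives D_5.

D_5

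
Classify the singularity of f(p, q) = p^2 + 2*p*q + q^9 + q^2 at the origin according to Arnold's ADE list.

A8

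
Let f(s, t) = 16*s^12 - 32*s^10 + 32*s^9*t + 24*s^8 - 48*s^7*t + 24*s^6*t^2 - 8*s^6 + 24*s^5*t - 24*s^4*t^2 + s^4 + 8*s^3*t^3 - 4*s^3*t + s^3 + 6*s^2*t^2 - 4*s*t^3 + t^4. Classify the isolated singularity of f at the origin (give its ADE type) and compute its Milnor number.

Type E_6, Milnor number mu = 6.

The Hessian of f at 0 has rank 0. Corank 2; j^3 = s^3 is a perfect cube, so E-series; the 4-jet and mu = 6 give E_6.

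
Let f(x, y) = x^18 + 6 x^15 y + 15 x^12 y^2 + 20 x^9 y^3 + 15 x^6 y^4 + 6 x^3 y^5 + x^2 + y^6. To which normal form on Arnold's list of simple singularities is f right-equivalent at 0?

A_5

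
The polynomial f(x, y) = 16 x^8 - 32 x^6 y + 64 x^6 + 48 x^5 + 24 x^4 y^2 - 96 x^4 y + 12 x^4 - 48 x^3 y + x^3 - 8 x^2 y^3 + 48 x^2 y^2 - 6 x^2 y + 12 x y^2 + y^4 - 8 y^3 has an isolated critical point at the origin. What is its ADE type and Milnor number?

Type E_{6}, Milnor number mu = 6.

The Hessian of f at 0 is [[0, 0], [0, 0]] with rank 0, so corank 2. A Groebner basis of the Jacobian ideal J(f) in C{x,y} is {x^3 + 3*x^2/8 - 3*x*y/2 + 3*y^2/2, x^2*y + x^2/8 - x*y/2 + y^2/2, x^2/32 + x*y^2 - x*y/8 + y^2/8, y^3}; counting standard monomials gives mu = 6. Corank 2; j^3 = (x - 2*y)^3 is a perfect cube, so E-series; the 4-jet and mu = 6 give E_6.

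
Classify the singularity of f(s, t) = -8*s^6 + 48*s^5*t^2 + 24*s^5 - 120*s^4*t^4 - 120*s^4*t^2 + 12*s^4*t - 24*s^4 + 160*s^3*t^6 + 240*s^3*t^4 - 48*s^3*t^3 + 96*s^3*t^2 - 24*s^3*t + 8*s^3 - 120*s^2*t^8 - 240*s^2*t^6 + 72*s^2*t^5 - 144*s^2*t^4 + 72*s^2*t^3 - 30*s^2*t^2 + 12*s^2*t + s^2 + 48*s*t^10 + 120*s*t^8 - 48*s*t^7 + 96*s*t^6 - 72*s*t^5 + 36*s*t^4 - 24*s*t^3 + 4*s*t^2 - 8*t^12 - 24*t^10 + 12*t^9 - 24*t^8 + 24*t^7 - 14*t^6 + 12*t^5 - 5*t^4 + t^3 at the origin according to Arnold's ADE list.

A2

The Hessian of f at 0 has rank 1. Corank 1: A-series; mu = 2 gives A_2.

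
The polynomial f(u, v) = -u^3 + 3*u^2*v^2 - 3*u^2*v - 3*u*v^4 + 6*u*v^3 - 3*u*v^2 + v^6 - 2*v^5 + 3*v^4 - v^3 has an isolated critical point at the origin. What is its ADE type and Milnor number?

Type E_8, Milnor number mu = 8.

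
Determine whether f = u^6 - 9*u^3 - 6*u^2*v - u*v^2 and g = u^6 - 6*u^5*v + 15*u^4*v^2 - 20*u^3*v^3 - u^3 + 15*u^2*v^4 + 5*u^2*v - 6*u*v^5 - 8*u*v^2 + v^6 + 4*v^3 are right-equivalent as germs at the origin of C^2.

The Hessian of f at 0 is [[0, 0], [0, 0]] with rank 0, so corank 2. A Groebner basis of the Jacobian ideal J(f) in C{u,v} is {243*u*v/2 + v^5 + 81*v^2/2, u*v^2 + v^3/3, u^2 + u*v/3}; counting standard monomials gives mu = 7. Corank 2; j^3 = -u*(3*u + v)^2 has shape L^2 M (L != M), so D-series; mu = 7 gives D_7. The Hessian of g at 0 is [[0, 0], [0, 0]] with rank 0, so corank 2. A Groebner basis of the Jacobian ideal J(g) in C{u,v} is {u*v/6 + v^5 - v^2/3, u*v^2 - 2*v^3, u^2 - 3*u*v + 2*v^2}; counting standard monomials gives mu = 7. Corank 2; j^3 = -(u - 2*v)^2*(u - v) has shape L^2 M (L != M), so D-series; mu = 7 gives D_7. Both have type D_7, hence right-equivalent.

Yes.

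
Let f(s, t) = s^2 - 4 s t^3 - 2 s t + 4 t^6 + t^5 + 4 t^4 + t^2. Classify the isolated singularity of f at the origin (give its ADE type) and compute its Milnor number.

Type A_{4}, Milnor number mu = 4.

The Hessian of f at 0 has rank 1. Corank 1: A-series; mu = 4 gives A_4.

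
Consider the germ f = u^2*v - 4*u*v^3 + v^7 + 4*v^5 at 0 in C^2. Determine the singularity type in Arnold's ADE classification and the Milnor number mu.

Type D8, Milnor number mu = 8.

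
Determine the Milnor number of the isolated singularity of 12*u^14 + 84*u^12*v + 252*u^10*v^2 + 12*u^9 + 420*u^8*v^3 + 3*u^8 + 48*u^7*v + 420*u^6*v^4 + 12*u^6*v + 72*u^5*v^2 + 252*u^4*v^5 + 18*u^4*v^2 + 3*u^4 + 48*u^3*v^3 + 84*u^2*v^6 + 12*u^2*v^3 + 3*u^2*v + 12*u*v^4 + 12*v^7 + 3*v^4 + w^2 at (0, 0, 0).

5

The Hessian of f at 0 is [[0, 0, 0], [0, 0, 0], [0, 0, 2]] with rank 1, so corank 2. A Groebner basis of the Jacobian ideal J(f) in C{u,v,w} is {u^3, u^2/4 + v^3, u*v, w}; counting standard monomials gives mu = 5. Corank 2; j^3 = 3*u^2*v has shape L^2 M (L != M), so D-series; mu = 5 gives D_5.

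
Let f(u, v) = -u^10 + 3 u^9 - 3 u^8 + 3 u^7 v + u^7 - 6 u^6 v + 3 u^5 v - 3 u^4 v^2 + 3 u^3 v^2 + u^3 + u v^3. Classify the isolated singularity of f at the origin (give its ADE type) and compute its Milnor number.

Type E7, Milnor number mu = 7.

The Hessian of f at 0 has rank 0. Corank 2; j^3 = u^3 is a perfect cube, so E-series; the 4-jet and mu = 7 give E_7.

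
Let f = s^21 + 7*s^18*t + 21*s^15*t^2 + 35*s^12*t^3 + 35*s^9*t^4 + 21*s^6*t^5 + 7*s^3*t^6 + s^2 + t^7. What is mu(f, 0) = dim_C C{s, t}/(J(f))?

6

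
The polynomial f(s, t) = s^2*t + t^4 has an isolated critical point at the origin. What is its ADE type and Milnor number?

Type D5, Milnor number mu = 5.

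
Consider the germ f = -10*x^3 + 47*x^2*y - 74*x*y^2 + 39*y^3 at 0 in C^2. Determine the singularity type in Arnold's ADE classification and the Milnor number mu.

The Hessian of f at 0 has rank 0. Corank 2; j^3 = -(2*x - 3*y)*(5*x^2 - 16*x*y + 13*y^2) splits into three distinct lines over C (the quadratic factor has nonzero discriminant), so D_4.

Type D_{4}, Milnor number mu = 4.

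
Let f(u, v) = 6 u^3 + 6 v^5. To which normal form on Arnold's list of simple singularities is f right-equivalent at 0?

E8

The Hessian of f at 0 has rank 0. Corank 2; j^3 = 6*u^3 is a perfect cube, so E-series; the 5-jet and mu = 8 give E_8.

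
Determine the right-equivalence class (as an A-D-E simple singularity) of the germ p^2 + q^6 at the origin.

A5

The Hessian of f at 0 has rank 1. Corank 1: A-series; mu = 5 gives A_5.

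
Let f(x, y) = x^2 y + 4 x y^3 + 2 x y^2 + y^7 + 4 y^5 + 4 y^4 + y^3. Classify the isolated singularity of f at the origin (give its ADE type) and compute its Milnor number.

The Hessian of f at 0 is [[0, 0], [0, 0]] with rank 0, so corank 2. A Groebner basis of the Jacobian ideal J(f) in C{x,y} is {x^2*y^2 - x^2*y + 4*x^2/7 - 5*x*y^2/14 + 23*x*y/28 + y^2/4, x^3 + 3*x^2*y - 8*x^2/7 + 5*x*y^2/7 - 23*x*y/14 - y^2/2, x*y/2 + y^3 + y^2/2}; counting standard monomials gives mu = 8. Corank 2; j^3 = y*(x + y)^2 has shape L^2 M (L != M), so D-series; mu = 8 gives D_8.

Type D8, Milnor number mu = 8.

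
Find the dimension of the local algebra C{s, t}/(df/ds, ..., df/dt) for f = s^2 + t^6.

The Hessian of f at 0 has rank 1. Corank 1: A-series; mu = 5 gives A_5.

5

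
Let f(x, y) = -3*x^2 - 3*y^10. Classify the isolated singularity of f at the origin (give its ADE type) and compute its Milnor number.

The Hessian of f at 0 is [[-6, 0], [0, 0]] with rank 1, so corank 1. A Groebner basis of the Jacobian ideal J(f) in C{x,y} is {y^9, x}; counting standard monomials gives mu = 9. Corank 1: A-series; mu = 9 gives A_9.

Type A_9, Milnor number mu = 9.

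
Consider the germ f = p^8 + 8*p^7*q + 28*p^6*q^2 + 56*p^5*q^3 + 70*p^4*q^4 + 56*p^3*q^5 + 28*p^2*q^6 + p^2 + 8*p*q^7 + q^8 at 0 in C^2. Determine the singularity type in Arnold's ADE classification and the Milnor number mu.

Type A_7, Milnor number mu = 7.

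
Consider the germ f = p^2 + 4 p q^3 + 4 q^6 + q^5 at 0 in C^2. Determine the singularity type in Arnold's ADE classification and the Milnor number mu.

The Hessian of f at 0 has rank 1. Corank 1: A-series; mu = 4 gives A_4.

Type A_4, Milnor number mu = 4.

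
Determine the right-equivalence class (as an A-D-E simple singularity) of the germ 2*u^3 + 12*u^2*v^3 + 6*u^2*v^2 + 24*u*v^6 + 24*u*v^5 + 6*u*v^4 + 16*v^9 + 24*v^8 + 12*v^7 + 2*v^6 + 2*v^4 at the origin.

The Hessian of f at 0 has rank 0. Corank 2; j^3 = 2*u^3 is a perfect cube, so E-series; the 4-jet and mu = 6 give E_6.

E6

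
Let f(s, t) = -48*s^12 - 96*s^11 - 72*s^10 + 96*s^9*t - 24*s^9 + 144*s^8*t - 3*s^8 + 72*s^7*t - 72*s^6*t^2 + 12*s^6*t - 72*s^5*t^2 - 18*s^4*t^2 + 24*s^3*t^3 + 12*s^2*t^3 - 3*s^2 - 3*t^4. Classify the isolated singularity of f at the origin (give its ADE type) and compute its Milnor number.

Type A3, Milnor number mu = 3.

The Hessian of f at 0 is [[-6, 0], [0, 0]] with rank 1, so corank 1. A Groebner basis of the Jacobian ideal J(f) in C{s,t} is {t^3, s}; counting standard monomials gives mu = 3. Corank 1: A-series; mu = 3 gives A_3.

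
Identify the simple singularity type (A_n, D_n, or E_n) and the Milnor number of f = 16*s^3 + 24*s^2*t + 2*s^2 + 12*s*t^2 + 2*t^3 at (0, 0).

Type A_{2}, Milnor number mu = 2.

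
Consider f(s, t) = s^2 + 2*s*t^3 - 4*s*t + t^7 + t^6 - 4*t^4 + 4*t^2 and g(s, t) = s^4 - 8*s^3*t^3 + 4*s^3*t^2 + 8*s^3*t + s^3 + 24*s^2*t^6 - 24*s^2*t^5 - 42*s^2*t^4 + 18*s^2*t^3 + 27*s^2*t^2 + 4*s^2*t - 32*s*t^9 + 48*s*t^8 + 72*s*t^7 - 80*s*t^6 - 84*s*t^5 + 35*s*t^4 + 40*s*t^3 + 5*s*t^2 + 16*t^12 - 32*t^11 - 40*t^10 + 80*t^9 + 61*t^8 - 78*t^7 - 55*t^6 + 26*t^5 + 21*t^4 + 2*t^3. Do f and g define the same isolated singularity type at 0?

The Hessian of f at 0 has rank 1. Corank 1: A-series; mu = 6 gives A_6. The Hessian of g at 0 has rank 0. Corank 2; j^3 = (s + t)^2*(s + 2*t) has shape L^2 M (L != M), so D-series; mu = 5 gives D_5. f is A_6 but g is D_5, hence not right-equivalent.

No.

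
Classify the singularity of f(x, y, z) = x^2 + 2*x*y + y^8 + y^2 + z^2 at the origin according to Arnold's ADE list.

A7

The Hessian of f at 0 has rank 2. Corank 1: A-series; mu = 7 gives A_7.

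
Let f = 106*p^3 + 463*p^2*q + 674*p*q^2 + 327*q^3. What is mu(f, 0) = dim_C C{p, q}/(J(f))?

4

The Hessian of f at 0 has rank 0. Corank 2; j^3 = (2*p + 3*q)*(53*p^2 + 152*p*q + 109*q^2) splits into three distinct lines over C (the quadratic factor has nonzero discriminant), so D_4.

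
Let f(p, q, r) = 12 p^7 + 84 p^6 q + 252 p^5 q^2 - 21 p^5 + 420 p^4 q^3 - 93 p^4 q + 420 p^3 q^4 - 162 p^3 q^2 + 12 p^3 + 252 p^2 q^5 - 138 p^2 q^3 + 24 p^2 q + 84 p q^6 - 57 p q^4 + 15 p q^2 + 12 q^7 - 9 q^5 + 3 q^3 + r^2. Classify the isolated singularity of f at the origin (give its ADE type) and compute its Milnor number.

Type D_{6}, Milnor number mu = 6.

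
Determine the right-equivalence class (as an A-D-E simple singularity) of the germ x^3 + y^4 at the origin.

The Hessian of f at 0 has rank 0. Corank 2; j^3 = x^3 is a perfect cube, so E-series; the 4-jet and mu = 6 give E_6.

E6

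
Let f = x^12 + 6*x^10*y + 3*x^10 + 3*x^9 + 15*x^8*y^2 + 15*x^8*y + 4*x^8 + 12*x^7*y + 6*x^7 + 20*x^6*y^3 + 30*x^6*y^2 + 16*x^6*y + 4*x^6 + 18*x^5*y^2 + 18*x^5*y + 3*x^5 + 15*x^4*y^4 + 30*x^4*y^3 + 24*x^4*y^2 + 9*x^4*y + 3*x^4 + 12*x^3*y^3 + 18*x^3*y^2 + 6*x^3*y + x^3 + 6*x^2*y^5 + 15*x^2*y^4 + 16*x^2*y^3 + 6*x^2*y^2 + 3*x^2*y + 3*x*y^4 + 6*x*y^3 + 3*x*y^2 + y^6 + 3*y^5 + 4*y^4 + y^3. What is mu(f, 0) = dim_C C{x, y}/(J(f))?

6

The Hessian of f at 0 has rank 0. Corank 2; j^3 = (x + y)^3 is a perfect cube, so E-series; the 4-jet and mu = 6 give E_6.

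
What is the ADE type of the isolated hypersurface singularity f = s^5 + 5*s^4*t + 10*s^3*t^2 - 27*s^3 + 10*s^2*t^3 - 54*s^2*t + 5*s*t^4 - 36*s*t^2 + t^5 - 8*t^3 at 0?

E_{8}

The Hessian of f at 0 has rank 0. Corank 2; j^3 = -(3*s + 2*t)^3 is a perfect cube, so E-series; the 5-jet and mu = 8 give E_8.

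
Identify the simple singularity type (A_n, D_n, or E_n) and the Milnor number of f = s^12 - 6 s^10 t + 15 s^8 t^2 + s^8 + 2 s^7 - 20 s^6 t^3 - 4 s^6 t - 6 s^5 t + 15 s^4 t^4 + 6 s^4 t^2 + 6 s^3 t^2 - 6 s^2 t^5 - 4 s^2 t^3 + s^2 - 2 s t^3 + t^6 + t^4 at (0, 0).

Type A3, Milnor number mu = 3.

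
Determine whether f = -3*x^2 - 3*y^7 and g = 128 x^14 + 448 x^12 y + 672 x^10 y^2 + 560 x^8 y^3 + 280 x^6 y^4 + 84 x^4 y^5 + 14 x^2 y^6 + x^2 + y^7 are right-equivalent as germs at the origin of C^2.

Yes.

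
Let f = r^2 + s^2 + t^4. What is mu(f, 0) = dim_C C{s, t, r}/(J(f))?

3

The Hessian of f at 0 has rank 2. Corank 1: A-series; mu = 3 gives A_3.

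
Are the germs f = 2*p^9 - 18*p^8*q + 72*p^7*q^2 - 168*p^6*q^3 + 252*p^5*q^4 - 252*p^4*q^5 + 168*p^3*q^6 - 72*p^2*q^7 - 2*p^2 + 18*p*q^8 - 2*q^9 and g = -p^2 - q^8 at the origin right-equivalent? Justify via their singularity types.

No.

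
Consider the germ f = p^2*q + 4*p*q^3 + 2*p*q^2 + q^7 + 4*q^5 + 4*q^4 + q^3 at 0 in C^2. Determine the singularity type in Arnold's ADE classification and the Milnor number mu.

The Hessian of f at 0 has rank 0. Corank 2; j^3 = q*(p + q)^2 has shape L^2 M (L != M), so D-series; mu = 8 gives D_8.

Type D8, Milnor number mu = 8.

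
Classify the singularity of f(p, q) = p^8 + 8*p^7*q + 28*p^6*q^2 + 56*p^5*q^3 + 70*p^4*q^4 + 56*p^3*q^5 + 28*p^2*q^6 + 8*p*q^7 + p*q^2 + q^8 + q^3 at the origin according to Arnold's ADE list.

D9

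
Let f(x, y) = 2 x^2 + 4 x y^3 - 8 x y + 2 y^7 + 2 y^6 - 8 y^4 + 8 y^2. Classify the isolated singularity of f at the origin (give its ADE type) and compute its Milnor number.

Type A_{6}, Milnor number mu = 6.

The Hessian of f at 0 has rank 1. Corank 1: A-series; mu = 6 gives A_6.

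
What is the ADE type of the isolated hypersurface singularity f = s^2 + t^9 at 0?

A8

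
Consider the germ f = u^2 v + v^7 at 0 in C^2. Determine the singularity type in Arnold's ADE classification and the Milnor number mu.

The Hessian of f at 0 has rank 0. Corank 2; j^3 = u^2*v has shape L^2 M (L != M), so D-series; mu = 8 gives D_8.

Type D_{8}, Milnor number mu = 8.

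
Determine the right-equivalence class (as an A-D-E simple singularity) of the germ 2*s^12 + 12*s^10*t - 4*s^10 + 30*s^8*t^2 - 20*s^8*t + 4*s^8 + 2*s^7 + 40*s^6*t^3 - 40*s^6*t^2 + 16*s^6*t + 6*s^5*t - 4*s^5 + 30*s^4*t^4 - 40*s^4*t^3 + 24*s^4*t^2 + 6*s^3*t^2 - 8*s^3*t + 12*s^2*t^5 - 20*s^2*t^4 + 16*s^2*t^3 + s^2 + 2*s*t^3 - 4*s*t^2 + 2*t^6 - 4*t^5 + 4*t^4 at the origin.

A_{5}

The Hessian of f at 0 has rank 1. Corank 1: A-series; mu = 5 gives A_5.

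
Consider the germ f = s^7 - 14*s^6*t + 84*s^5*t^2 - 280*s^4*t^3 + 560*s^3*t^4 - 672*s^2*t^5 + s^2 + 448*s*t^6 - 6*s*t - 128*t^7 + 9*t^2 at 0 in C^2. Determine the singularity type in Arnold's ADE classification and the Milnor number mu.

The Hessian of f at 0 has rank 1. Corank 1: A-series; mu = 6 gives A_6.

Type A_6, Milnor number mu = 6.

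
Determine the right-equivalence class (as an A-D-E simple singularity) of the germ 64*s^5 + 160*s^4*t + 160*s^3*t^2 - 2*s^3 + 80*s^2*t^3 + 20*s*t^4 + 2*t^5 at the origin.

The Hessian of f at 0 has rank 0. Corank 2; j^3 = -2*s^3 is a perfect cube, so E-series; the 5-jet and mu = 8 give E_8.

E_8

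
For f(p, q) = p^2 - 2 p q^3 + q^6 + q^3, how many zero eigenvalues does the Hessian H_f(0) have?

1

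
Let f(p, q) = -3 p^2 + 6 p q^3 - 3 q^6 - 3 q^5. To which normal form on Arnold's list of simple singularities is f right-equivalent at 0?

A4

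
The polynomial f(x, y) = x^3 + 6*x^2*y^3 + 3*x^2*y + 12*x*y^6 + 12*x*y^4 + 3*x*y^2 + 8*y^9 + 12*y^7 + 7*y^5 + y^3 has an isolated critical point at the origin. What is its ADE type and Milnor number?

The Hessian of f at 0 has rank 0. Corank 2; j^3 = (x + y)^3 is a perfect cube, so E-series; the 5-jet and mu = 8 give E_8.

Type E_8, Milnor number mu = 8.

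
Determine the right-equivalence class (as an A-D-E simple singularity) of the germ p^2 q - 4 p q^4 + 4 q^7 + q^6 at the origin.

The Hessian of f at 0 is [[0, 0], [0, 0]] with rank 0, so corank 2. A Groebner basis of the Jacobian ideal J(f) in C{p,q} is {-p*q/2 + q^4, p^3, p^2*q, p^2/3 + p*q^2}; counting standard monomials gives mu = 7. Corank 2; j^3 = p^2*q has shape L^2 M (L != M), so D-series; mu = 7 gives D_7.

D_7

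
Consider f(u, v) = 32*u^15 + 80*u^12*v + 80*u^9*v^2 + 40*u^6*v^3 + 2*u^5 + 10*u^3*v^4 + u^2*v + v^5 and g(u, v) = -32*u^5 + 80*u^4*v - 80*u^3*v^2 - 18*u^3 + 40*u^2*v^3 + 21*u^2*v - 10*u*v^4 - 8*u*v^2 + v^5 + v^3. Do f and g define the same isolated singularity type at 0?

Yes.

The Hessian of f at 0 is [[0, 0], [0, 0]] with rank 0, so corank 2. A Groebner basis of the Jacobian ideal J(f) in C{u,v} is {u^2/5 + v^4, u^3, u*v}; counting standard monomials gives mu = 6. Corank 2; j^3 = u^2*v has shape L^2 M (L != M), so D-series; mu = 6 gives D_6. The Hessian of g at 0 is [[0, 0], [0, 0]] with rank 0, so corank 2. A Groebner basis of the Jacobian ideal J(g) in C{u,v} is {243*u*v/10 + v^4 - 81*v^2/10, u*v^2 - v^3/3, u^2 - 5*u*v/6 + v^2/6}; counting standard monomials gives mu = 6. Corank 2; j^3 = -(2*u - v)*(3*u - v)^2 has shape L^2 M (L != M), so D-series; mu = 6 gives D_6. Both have type D_6, hence right-equivalent.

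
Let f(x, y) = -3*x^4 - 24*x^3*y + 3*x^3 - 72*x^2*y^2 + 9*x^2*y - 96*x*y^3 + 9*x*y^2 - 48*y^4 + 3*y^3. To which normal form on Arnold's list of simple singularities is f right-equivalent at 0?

The Hessian of f at 0 has rank 0. Corank 2; j^3 = 3*(x + y)^3 is a perfect cube, so E-series; the 4-jet and mu = 6 give E_6.

E6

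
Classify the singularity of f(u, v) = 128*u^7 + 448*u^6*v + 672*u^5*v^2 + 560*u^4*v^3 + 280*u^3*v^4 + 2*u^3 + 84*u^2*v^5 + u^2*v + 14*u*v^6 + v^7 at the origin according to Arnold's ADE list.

The Hessian of f at 0 has rank 0. Corank 2; j^3 = u^2*(2*u + v) has shape L^2 M (L != M), so D-series; mu = 8 gives D_8.

D_8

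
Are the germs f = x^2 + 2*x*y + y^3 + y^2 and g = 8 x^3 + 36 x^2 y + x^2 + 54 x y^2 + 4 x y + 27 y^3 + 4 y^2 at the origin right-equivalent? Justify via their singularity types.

The Hessian of f at 0 is [[2, 2], [2, 2]] with rank 1, so corank 1. A Groebner basis of the Jacobian ideal J(f) in C{x,y} is {y^2, x + y}; counting standard monomials gives mu = 2. Corank 1: A-series; mu = 2 gives A_2. The Hessian of g at 0 is [[2, 4], [4, 8]] with rank 1, so corank 1. A Groebner basis of the Jacobian ideal J(g) in C{x,y} is {y^2, x + 2*y}; counting standard monomials gives mu = 2. Corank 1: A-series; mu = 2 gives A_2. Both have type A_2, hence right-equivalent.

Yes.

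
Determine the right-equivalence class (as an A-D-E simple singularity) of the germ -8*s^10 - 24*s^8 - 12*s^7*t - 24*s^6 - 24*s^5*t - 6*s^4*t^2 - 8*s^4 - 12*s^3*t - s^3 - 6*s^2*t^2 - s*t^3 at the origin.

E_{7}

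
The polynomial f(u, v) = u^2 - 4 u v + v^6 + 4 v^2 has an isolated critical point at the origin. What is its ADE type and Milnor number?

The Hessian of f at 0 is [[2, -4], [-4, 8]] with rank 1, so corank 1. A Groebner basis of the Jacobian ideal J(f) in C{u,v} is {v^5, u - 2*v}; counting standard monomials gives mu = 5. Corank 1: A-series; mu = 5 gives A_5.

Type A5, Milnor number mu = 5.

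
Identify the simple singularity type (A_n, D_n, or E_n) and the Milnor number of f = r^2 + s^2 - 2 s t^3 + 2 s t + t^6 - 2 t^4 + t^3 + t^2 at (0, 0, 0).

Type A2, Milnor number mu = 2.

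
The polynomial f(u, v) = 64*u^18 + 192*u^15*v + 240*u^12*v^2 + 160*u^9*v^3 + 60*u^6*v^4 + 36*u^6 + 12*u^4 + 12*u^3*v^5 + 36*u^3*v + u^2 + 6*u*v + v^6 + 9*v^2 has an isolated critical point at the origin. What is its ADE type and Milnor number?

The Hessian of f at 0 has rank 1. Corank 1: A-series; mu = 5 gives A_5.

Type A_{5}, Milnor number mu = 5.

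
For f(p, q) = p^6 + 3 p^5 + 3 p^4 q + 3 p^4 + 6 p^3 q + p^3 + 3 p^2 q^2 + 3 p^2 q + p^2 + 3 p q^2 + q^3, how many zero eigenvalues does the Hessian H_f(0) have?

The Hessian at 0 is [[2, 0], [0, 0]] of rank 1; hence corank 1.

1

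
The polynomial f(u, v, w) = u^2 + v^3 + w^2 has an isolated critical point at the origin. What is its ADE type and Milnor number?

Type A_2, Milnor number mu = 2.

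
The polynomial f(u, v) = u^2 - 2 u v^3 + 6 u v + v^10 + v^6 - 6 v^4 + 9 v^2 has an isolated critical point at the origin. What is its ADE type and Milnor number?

The Hessian of f at 0 is [[2, 6], [6, 18]] with rank 1, so corank 1. A Groebner basis of the Jacobian ideal J(f) in C{u,v} is {u^3 + 9*u^2*v + 27*u*v^2 + 27*u + 81*v, -u + v^3 - 3*v}; counting standard monomials gives mu = 9. Corank 1: A-series; mu = 9 gives A_9.

Type A9, Milnor number mu = 9.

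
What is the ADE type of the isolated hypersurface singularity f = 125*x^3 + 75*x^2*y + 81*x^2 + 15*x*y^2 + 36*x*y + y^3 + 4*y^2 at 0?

A2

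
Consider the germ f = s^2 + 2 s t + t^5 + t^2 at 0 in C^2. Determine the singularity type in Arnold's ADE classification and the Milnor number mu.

Type A4, Milnor number mu = 4.

The Hessian of f at 0 is [[2, 2], [2, 2]] with rank 1, so corank 1. A Groebner basis of the Jacobian ideal J(f) in C{s,t} is {t^4, s + t}; counting standard monomials gives mu = 4. Corank 1: A-series; mu = 4 gives A_4.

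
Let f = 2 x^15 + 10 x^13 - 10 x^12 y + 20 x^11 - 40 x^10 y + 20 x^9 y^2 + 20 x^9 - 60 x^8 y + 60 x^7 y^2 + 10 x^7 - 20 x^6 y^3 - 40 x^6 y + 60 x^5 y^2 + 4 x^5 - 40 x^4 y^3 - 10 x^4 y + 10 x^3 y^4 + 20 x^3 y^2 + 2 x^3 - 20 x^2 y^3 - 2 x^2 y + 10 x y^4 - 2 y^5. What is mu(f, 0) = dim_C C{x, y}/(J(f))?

6

The Hessian of f at 0 has rank 0. Corank 2; j^3 = 2*x^2*(x - y) has shape L^2 M (L != M), so D-series; mu = 6 gives D_6.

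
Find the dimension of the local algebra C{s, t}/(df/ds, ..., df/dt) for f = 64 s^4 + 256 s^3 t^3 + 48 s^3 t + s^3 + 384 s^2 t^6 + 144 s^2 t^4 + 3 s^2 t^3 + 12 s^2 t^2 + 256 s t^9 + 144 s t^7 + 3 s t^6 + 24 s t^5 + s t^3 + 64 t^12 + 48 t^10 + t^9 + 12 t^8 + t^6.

The Hessian of f at 0 is [[0, 0], [0, 0]] with rank 0, so corank 2. A Groebner basis of the Jacobian ideal J(f) in C{s,t} is {3*s^2/16 + t^4 + t^3/16, s^3, s^2*t - s^2/16 - t^3/48, s^2/2 + s*t^2 + t^3/6}; counting standard monomials gives mu = 7. Corank 2; j^3 = s^3 is a perfect cube, so E-series; the 4-jet and mu = 7 give E_7.

7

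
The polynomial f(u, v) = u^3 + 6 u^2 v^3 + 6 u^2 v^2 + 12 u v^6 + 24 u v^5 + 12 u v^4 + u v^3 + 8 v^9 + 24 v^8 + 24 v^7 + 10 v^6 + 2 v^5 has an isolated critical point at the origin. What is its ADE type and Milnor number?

Type E7, Milnor number mu = 7.

The Hessian of f at 0 is [[0, 0], [0, 0]] with rank 0, so corank 2. A Groebner basis of the Jacobian ideal J(f) in C{u,v} is {-u^2/4 + v^4 - v^3/12, u^3, u^2*v + u^2/12 + v^3/36, u^2/2 + u*v^2 + v^3/6}; counting standard monomials gives mu = 7. Corank 2; j^3 = u^3 is a perfect cube, so E-series; the 4-jet and mu = 7 give E_7.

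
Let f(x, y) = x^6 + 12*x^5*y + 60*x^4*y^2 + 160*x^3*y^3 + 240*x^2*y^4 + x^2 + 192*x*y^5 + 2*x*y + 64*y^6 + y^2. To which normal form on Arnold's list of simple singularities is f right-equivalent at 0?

A5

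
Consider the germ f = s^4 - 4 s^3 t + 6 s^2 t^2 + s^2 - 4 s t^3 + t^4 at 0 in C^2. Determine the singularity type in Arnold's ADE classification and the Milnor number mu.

The Hessian of f at 0 is [[2, 0], [0, 0]] with rank 1, so corank 1. A Groebner basis of the Jacobian ideal J(f) in C{s,t} is {t^3, s}; counting standard monomials gives mu = 3. Corank 1: A-series; mu = 3 gives A_3.

Type A3, Milnor number mu = 3.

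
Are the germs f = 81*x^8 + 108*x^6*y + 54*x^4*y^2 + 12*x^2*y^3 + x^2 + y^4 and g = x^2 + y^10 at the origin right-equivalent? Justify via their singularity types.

The Hessian of f at 0 is [[2, 0], [0, 0]] with rank 1, so corank 1. A Groebner basis of the Jacobian ideal J(f) in C{x,y} is {y^3, x}; counting standard monomials gives mu = 3. Corank 1: A-series; mu = 3 gives A_3. The Hessian of g at 0 is [[2, 0], [0, 0]] with rank 1, so corank 1. A Groebner basis of the Jacobian ideal J(g) in C{x,y} is {y^9, x}; counting standard monomials gives mu = 9. Corank 1: A-series; mu = 9 gives A_9. f is A_3 but g is A_9, hence not right-equivalent.

No.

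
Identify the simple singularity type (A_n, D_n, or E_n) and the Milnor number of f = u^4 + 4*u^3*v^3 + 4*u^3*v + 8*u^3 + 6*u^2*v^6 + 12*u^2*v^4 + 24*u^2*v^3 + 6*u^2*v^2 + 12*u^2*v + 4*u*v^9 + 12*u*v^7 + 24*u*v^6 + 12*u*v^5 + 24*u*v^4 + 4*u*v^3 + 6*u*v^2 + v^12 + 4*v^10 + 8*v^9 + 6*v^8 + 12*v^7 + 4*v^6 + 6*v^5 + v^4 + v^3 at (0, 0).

The Hessian of f at 0 has rank 0. Corank 2; j^3 = (2*u + v)^3 is a perfect cube, so E-series; the 4-jet and mu = 6 give E_6.

Type E_6, Milnor number mu = 6.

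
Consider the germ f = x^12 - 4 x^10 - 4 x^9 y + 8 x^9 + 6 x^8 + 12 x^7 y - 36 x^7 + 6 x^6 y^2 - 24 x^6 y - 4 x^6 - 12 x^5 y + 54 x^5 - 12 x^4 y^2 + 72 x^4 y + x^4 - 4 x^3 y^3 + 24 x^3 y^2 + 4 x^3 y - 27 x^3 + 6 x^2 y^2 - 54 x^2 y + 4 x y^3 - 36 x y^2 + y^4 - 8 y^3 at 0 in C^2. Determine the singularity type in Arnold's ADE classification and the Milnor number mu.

Type E_6, Milnor number mu = 6.

The Hessian of f at 0 has rank 0. Corank 2; j^3 = -(3*x + 2*y)^3 is a perfect cube, so E-series; the 4-jet and mu = 6 give E_6.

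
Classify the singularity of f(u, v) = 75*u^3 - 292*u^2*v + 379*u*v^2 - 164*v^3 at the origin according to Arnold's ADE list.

D_4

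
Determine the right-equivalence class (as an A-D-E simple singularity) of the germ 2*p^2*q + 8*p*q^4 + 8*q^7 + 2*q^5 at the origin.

The Hessian of f at 0 has rank 0. Corank 2; j^3 = 2*p^2*q has shape L^2 M (L != M), so D-series; mu = 6 gives D_6.

D_{6}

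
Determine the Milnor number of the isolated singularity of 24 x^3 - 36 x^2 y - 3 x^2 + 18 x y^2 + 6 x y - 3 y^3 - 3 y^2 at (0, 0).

2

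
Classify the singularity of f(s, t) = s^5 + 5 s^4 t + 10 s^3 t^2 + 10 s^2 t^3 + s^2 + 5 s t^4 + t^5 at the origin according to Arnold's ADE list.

The Hessian of f at 0 has rank 1. Corank 1: A-series; mu = 4 gives A_4.

A_{4}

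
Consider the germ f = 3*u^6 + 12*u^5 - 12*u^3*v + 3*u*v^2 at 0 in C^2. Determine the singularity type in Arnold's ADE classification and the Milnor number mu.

The Hessian of f at 0 has rank 0. Corank 2; j^3 = 3*u*v^2 has shape L^2 M (L != M), so D-series; mu = 7 gives D_7.

Type D_7, Milnor number mu = 7.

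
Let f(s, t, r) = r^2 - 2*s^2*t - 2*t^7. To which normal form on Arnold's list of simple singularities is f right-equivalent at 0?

D8

The Hessian of f at 0 is [[0, 0, 0], [0, 0, 0], [0, 0, 2]] with rank 1, so corank 2. A Groebner basis of the Jacobian ideal J(f) in C{s,t,r} is {s^2/7 + t^6, s^3, s*t, r}; counting standard monomials gives mu = 8. Corank 2; j^3 = -2*s^2*t has shape L^2 M (L != M), so D-series; mu = 8 gives D_8.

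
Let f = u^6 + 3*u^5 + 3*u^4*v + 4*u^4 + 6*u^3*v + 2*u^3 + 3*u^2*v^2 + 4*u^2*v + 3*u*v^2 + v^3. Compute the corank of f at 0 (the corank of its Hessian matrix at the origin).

2

Hessian at 0 has rank 0.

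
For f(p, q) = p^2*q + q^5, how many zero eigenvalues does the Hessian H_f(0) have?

The Hessian at 0 is [[0, 0], [0, 0]] of rank 0; hence corank 2.

2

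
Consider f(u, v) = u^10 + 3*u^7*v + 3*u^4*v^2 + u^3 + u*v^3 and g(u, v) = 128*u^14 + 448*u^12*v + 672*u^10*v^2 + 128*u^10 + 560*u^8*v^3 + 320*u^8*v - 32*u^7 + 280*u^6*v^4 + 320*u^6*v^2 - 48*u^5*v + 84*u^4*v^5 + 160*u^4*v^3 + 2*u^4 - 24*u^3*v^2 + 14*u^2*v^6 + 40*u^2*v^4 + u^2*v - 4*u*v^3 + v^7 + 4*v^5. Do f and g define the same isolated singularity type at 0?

The Hessian of f at 0 has rank 0. Corank 2; j^3 = u^3 is a perfect cube, so E-series; the 4-jet and mu = 7 give E_7. The Hessian of g at 0 has rank 0. Corank 2; j^3 = u^2*v has shape L^2 M (L != M), so D-series; mu = 8 gives D_8. f is E_7 but g is D_8, hence not right-equivalent.

No.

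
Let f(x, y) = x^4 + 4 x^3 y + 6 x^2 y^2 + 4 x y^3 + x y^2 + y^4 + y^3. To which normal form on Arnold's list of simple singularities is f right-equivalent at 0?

The Hessian of f at 0 is [[0, 0], [0, 0]] with rank 0, so corank 2. A Groebner basis of the Jacobian ideal J(f) in C{x,y} is {x^3 + y^2/4, y^3, x*y + y^2}; counting standard monomials gives mu = 5. Corank 2; j^3 = y^2*(x + y) has shape L^2 M (L != M), so D-series; mu = 5 gives D_5.

D_5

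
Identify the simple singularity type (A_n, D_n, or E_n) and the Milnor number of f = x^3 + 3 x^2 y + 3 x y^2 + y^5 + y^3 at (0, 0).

The Hessian of f at 0 is [[0, 0], [0, 0]] with rank 0, so corank 2. A Groebner basis of the Jacobian ideal J(f) in C{x,y} is {y^4, x^2 + 2*x*y + y^2}; counting standard monomials gives mu = 8. Corank 2; j^3 = (x + y)^3 is a perfect cube, so E-series; the 5-jet and mu = 8 give E_8.

Type E_8, Milnor number mu = 8.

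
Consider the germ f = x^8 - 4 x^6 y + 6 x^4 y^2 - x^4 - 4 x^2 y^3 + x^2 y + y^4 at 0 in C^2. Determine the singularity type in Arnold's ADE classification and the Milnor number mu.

Type D_5, Milnor number mu = 5.

The Hessian of f at 0 has rank 0. Corank 2; j^3 = x^2*y has shape L^2 M (L != M), so D-series; mu = 5 gives D_5.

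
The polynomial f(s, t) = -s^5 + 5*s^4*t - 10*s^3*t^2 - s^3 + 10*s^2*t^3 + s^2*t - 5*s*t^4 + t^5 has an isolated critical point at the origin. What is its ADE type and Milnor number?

Type D_{6}, Milnor number mu = 6.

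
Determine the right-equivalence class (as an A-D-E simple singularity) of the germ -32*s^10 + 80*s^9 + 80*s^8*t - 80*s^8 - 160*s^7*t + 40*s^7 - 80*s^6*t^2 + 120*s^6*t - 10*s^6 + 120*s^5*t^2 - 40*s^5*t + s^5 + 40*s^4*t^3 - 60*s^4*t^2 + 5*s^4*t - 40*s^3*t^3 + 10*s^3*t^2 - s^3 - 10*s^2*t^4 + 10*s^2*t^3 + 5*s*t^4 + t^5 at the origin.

E_8

The Hessian of f at 0 has rank 0. Corank 2; j^3 = -s^3 is a perfect cube, so E-series; the 5-jet and mu = 8 give E_8.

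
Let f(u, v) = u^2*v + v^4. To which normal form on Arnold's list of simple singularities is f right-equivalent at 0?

D5

The Hessian of f at 0 has rank 0. Corank 2; j^3 = u^2*v has shape L^2 M (L != M), so D-series; mu = 5 gives D_5.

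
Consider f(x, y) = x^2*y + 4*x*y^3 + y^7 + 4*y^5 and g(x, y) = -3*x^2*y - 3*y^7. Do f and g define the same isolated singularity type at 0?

Yes.

The Hessian of f at 0 has rank 0. Corank 2; j^3 = x^2*y has shape L^2 M (L != M), so D-series; mu = 8 gives D_8. The Hessian of g at 0 has rank 0. Corank 2; j^3 = -3*x^2*y has shape L^2 M (L != M), so D-series; mu = 8 gives D_8. Both have type D_8, hence right-equivalent.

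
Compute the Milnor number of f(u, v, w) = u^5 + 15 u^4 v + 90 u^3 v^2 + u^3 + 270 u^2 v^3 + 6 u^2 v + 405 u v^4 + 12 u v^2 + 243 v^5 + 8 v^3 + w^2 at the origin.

8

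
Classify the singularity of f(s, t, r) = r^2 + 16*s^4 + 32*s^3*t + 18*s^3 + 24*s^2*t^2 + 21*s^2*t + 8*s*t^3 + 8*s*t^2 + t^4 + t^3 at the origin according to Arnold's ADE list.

D5

The Hessian of f at 0 is [[0, 0, 0], [0, 0, 0], [0, 0, 2]] with rank 1, so corank 2. A Groebner basis of the Jacobian ideal J(f) in C{s,t,r} is {s*t^2 + 27*s*t/8 + 9*t^2/8, -81*s*t/8 + t^3 - 27*t^2/8, s^2 + 5*s*t/6 + t^2/6, r}; counting standard monomials gives mu = 5. Corank 2; j^3 = (2*s + t)*(3*s + t)^2 has shape L^2 M (L != M), so D-series; mu = 5 gives D_5.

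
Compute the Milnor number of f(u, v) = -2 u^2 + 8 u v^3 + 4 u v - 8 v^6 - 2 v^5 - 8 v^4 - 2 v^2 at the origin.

The Hessian of f at 0 has rank 1. Corank 1: A-series; mu = 4 gives A_4.

4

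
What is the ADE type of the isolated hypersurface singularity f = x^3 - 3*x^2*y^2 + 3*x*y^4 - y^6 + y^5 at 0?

E8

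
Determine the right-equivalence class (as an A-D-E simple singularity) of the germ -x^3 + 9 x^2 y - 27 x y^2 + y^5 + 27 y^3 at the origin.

E_8

The Hessian of f at 0 has rank 0. Corank 2; j^3 = -(x - 3*y)^3 is a perfect cube, so E-series; the 5-jet and mu = 8 give E_8.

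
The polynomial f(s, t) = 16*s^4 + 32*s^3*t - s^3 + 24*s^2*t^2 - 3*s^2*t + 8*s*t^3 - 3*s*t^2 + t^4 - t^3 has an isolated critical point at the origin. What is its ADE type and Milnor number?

Type E_{6}, Milnor number mu = 6.

The Hessian of f at 0 has rank 0. Corank 2; j^3 = -(s + t)^3 is a perfect cube, so E-series; the 4-jet and mu = 6 give E_6.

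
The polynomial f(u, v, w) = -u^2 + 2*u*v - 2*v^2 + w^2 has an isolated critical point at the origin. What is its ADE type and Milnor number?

The Hessian of f at 0 is [[-2, 2, 0], [2, -4, 0], [0, 0, 2]] with rank 3, so corank 0. A Groebner basis of the Jacobian ideal J(f) in C{u,v,w} is {u, v, w}; counting standard monomials gives mu = 1. Corank 0: nondegenerate Morse point, so A_1.

Type A_{1}, Milnor number mu = 1.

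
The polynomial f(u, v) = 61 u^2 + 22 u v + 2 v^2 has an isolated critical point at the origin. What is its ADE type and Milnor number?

The Hessian of f at 0 is [[122, 22], [22, 4]] with rank 2, so corank 0. A Groebner basis of the Jacobian ideal J(f) in C{u,v} is {u, v}; counting standard monomials gives mu = 1. Corank 0: nondegenerate Morse point, so A_1.

Type A_{1}, Milnor number mu = 1.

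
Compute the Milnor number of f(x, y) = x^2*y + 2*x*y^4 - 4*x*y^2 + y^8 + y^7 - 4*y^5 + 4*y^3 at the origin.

The Hessian of f at 0 has rank 0. Corank 2; j^3 = y*(x - 2*y)^2 has shape L^2 M (L != M), so D-series; mu = 9 gives D_9.

9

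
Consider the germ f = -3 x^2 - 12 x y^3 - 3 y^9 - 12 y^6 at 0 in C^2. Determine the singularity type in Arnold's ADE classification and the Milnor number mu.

Type A_{8}, Milnor number mu = 8.

The Hessian of f at 0 has rank 1. Corank 1: A-series; mu = 8 gives A_8.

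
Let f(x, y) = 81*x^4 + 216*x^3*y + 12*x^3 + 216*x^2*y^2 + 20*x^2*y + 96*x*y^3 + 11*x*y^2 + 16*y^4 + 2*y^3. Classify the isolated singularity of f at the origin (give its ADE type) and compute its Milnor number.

Type D5, Milnor number mu = 5.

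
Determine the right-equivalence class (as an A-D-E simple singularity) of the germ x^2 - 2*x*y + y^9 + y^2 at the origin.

The Hessian of f at 0 has rank 1. Corank 1: A-series; mu = 8 gives A_8.

A_8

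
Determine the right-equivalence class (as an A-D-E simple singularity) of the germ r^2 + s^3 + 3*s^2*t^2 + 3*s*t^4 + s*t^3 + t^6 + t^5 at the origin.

E7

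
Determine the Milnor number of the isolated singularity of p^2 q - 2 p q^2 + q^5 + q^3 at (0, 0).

6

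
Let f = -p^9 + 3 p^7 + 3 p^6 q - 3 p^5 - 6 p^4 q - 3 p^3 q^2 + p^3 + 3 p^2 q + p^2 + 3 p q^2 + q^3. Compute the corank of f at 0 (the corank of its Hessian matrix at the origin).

1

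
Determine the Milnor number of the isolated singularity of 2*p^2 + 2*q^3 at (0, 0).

The Hessian of f at 0 is [[4, 0], [0, 0]] with rank 1, so corank 1. A Groebner basis of the Jacobian ideal J(f) in C{p,q} is {q^2, p}; counting standard monomials gives mu = 2. Corank 1: A-series; mu = 2 gives A_2.

2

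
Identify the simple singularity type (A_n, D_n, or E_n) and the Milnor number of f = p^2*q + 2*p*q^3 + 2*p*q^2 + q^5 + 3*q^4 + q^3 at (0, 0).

The Hessian of f at 0 has rank 0. Corank 2; j^3 = q*(p + q)^2 has shape L^2 M (L != M), so D-series; mu = 5 gives D_5.

Type D_{5}, Milnor number mu = 5.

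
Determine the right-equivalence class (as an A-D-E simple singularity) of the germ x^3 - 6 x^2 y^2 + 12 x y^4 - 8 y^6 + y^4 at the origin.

E_{6}

The Hessian of f at 0 has rank 0. Corank 2; j^3 = x^3 is a perfect cube, so E-series; the 4-jet and mu = 6 give E_6.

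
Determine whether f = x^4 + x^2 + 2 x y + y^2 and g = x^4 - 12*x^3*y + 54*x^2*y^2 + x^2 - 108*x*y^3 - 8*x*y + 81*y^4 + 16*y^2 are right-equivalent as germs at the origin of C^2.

The Hessian of f at 0 has rank 1. Corank 1: A-series; mu = 3 gives A_3. The Hessian of g at 0 has rank 1. Corank 1: A-series; mu = 3 gives A_3. Both have type A_3, hence right-equivalent.

Yes.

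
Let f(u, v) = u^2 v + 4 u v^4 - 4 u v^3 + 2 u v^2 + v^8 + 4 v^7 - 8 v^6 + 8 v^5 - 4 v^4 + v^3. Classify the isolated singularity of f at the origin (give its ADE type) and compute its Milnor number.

Type D_9, Milnor number mu = 9.

The Hessian of f at 0 has rank 0. Corank 2; j^3 = v*(u + v)^2 has shape L^2 M (L != M), so D-series; mu = 9 gives D_9.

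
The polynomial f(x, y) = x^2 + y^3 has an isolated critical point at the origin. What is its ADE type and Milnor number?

Type A2, Milnor number mu = 2.

The Hessian of f at 0 has rank 1. Corank 1: A-series; mu = 2 gives A_2.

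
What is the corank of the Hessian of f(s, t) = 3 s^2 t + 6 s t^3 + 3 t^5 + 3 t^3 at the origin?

2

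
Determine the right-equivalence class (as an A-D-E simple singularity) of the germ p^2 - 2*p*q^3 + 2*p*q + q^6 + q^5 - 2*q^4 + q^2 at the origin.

The Hessian of f at 0 has rank 1. Corank 1: A-series; mu = 4 gives A_4.

A4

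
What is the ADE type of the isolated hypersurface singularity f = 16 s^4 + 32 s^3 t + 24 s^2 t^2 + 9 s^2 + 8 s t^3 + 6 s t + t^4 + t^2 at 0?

A3

The Hessian of f at 0 is [[18, 6], [6, 2]] with rank 1, so corank 1. A Groebner basis of the Jacobian ideal J(f) in C{s,t} is {t^3, s + t/3}; counting standard monomials gives mu = 3. Corank 1: A-series; mu = 3 gives A_3.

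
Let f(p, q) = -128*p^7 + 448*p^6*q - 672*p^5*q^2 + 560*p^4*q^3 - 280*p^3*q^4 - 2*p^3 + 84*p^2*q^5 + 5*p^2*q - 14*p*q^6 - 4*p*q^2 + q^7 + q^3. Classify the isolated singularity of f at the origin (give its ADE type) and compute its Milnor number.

Type D8, Milnor number mu = 8.

The Hessian of f at 0 is [[0, 0], [0, 0]] with rank 0, so corank 2. A Groebner basis of the Jacobian ideal J(f) in C{p,q} is {-p*q/14 + q^6 + q^2/14, p*q^2 - q^3, p^2 - 3*p*q/2 + q^2/2}; counting standard monomials gives mu = 8. Corank 2; j^3 = -(p - q)^2*(2*p - q) has shape L^2 M (L != M), so D-series; mu = 8 gives D_8.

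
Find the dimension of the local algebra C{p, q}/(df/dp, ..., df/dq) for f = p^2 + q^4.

The Hessian of f at 0 is [[2, 0], [0, 0]] with rank 1, so corank 1. A Groebner basis of the Jacobian ideal J(f) in C{p,q} is {q^3, p}; counting standard monomials gives mu = 3. Corank 1: A-series; mu = 3 gives A_3.

3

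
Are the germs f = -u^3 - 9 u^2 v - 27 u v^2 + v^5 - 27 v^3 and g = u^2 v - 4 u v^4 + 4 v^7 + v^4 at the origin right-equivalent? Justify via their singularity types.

No.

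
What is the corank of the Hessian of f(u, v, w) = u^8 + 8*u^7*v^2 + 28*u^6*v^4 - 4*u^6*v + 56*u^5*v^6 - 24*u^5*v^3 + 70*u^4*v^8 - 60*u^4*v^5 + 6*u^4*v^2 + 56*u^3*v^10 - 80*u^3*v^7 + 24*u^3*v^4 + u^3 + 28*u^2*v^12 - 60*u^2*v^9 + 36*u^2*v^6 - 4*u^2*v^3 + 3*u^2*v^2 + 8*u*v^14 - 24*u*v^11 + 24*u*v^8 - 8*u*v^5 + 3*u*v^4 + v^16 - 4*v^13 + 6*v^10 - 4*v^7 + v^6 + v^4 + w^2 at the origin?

2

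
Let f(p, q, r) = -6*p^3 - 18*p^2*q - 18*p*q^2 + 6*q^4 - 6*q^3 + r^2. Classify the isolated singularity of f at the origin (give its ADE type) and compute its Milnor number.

The Hessian of f at 0 has rank 1. Corank 2; j^3 = -6*(p + q)^3 is a perfect cube, so E-series; the 4-jet and mu = 6 give E_6.

Type E_{6}, Milnor number mu = 6.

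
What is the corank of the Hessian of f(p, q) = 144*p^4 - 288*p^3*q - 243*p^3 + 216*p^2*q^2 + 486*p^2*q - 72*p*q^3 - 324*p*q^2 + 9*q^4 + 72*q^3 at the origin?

Hessian at 0 has rank 0.

2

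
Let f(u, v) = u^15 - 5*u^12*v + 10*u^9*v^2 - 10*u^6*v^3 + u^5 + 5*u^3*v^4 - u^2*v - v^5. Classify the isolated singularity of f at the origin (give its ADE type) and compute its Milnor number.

The Hessian of f at 0 has rank 0. Corank 2; j^3 = -u^2*v has shape L^2 M (L != M), so D-series; mu = 6 gives D_6.

Type D_6, Milnor number mu = 6.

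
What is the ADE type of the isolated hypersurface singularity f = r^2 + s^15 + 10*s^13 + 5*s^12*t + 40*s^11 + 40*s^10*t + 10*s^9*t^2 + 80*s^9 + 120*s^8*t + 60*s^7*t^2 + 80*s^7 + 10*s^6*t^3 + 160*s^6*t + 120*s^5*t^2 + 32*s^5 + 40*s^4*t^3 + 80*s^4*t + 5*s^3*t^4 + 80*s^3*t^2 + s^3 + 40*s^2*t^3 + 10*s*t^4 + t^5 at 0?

E_{8}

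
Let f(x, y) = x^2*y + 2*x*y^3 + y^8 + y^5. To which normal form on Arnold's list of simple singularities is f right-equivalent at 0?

D9

The Hessian of f at 0 has rank 0. Corank 2; j^3 = x^2*y has shape L^2 M (L != M), so D-series; mu = 9 gives D_9.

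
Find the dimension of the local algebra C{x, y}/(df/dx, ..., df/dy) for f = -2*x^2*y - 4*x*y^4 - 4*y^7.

The Hessian of f at 0 is [[0, 0], [0, 0]] with rank 0, so corank 2. A Groebner basis of the Jacobian ideal J(f) in C{x,y} is {-x^2/6 + x*y^3, x*y + y^4, x^3, x^2*y}; counting standard monomials gives mu = 8. Corank 2; j^3 = -2*x^2*y has shape L^2 M (L != M), so D-series; mu = 8 gives D_8.

8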